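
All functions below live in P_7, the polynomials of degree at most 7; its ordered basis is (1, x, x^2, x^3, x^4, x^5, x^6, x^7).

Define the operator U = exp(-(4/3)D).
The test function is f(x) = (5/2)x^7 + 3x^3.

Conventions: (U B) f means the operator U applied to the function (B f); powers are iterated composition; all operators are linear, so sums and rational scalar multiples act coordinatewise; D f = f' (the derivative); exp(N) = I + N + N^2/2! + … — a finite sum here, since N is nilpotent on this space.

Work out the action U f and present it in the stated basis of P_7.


g(x) = (5/2)x^7 - (70/3)x^6 + (280/3)x^5 - (5600/27)x^4 + (22643/81)x^3 - (18892/81)x^2 + (83344/729)x - 56512/2187

order-1 term: -(70/3)x^6 - 12x^2
order-2 term: (280/3)x^5 + 16x
order-3 term: -(5600/27)x^4 - 64/9
order-4 term: (22400/81)x^3
order-5 term: -(17920/81)x^2
order-6 term: (71680/729)x
order-7 term: -40960/2187
the series for exp(-(4/3)D) f terminates at order 7
exp(-(4/3)D) f = (5/2)x^7 - (70/3)x^6 + (280/3)x^5 - (5600/27)x^4 + (22643/81)x^3 - (18892/81)x^2 + (83344/729)x - 56512/2187


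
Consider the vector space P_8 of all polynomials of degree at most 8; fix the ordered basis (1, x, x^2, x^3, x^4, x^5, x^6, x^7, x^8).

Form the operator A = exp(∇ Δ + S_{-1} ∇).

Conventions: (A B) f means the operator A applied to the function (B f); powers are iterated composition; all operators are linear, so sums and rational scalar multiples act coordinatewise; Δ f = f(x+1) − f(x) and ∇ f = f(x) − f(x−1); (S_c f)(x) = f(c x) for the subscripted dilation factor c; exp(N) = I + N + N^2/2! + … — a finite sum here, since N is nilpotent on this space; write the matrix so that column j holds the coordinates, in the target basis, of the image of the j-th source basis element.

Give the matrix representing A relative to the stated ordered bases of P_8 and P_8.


the matrix is [[1, 1, 0, 6, -9, 67, -199, 1141, -5084]; [0, 1, -2, 6, -24, 65, -402, 1043, -9128]; [0, 0, 1, 3, 0, 60, -135, 1407, -5572]; [0, 0, 0, 1, -4, 20, -120, 455, -3752]; [0, 0, 0, 0, 1, 5, 0, 210, -630]; [0, 0, 0, 0, 0, 1, -6, 42, -336]; [0, 0, 0, 0, 0, 0, 1, 7, 0]; [0, 0, 0, 0, 0, 0, 0, 1, -8]; [0, 0, 0, 0, 0, 0, 0, 0, 1]] (rows listed top to bottom)

image of 1: 1
image of x: x + 1
image of x^2: x^2 - 2x
image of x^3: x^3 + 3x^2 + 6x + 6
image of x^4: x^4 - 4x^3 - 24x - 9
image of x^5: x^5 + 5x^4 + 20x^3 + 60x^2 + 65x + 67
image of x^6: x^6 - 6x^5 - 120x^3 - 135x^2 - 402x - 199
image of x^7: x^7 + 7x^6 + 42x^5 + 210x^4 + 455x^3 + 1407x^2 + 1043x + 1141
image of x^8: x^8 - 8x^7 - 336x^5 - 630x^4 - 3752x^3 - 5572x^2 - 9128x - 5084
each image's coordinates form column j of the matrix


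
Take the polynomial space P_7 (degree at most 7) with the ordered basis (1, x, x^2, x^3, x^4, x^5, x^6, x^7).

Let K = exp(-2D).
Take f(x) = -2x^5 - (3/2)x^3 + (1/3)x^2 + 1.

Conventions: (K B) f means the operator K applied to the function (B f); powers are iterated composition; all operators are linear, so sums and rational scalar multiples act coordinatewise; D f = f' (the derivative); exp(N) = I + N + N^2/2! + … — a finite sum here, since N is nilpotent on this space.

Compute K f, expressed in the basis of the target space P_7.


the image equals g(x) = -2x^5 + 20x^4 - (163/2)x^3 + (508/3)x^2 - (538/3)x + 235/3

order-1 term: 20x^4 + 9x^2 - (4/3)x
order-2 term: -80x^3 - 18x + 4/3
order-3 term: 160x^2 + 12
order-4 term: -160x
order-5 term: 64
the series for exp(-2D) f terminates at order 5
exp(-2D) f = -2x^5 + 20x^4 - (163/2)x^3 + (508/3)x^2 - (538/3)x + 235/3


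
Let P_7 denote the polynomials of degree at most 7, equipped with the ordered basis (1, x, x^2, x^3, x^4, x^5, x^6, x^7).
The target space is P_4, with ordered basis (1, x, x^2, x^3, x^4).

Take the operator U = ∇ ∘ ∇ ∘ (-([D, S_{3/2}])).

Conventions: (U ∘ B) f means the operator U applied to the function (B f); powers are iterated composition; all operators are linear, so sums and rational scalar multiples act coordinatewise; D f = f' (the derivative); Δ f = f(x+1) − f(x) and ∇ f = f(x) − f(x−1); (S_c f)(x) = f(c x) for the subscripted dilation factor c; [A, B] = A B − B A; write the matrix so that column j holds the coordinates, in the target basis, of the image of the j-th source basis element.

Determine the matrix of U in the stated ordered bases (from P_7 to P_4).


image of 1: 0
image of x: 0
image of x^2: 0
image of x^3: -27/4
image of x^4: -(81/2)x + 81/2
image of x^5: -(1215/8)x^2 + (1215/4)x - 2835/16
image of x^6: -(3645/8)x^3 + (10935/8)x^2 - (25515/16)x + 10935/16
image of x^7: -(76545/64)x^4 + (76545/16)x^3 - (535815/64)x^2 + (229635/32)x - 158193/64
each image's coordinates form column j of the matrix

the matrix is [[0, 0, 0, -27/4, 81/2, -2835/16, 10935/16, -158193/64]; [0, 0, 0, 0, -81/2, 1215/4, -25515/16, 229635/32]; [0, 0, 0, 0, 0, -1215/8, 10935/8, -535815/64]; [0, 0, 0, 0, 0, 0, -3645/8, 76545/16]; [0, 0, 0, 0, 0, 0, 0, -76545/64]] (rows listed top to bottom)


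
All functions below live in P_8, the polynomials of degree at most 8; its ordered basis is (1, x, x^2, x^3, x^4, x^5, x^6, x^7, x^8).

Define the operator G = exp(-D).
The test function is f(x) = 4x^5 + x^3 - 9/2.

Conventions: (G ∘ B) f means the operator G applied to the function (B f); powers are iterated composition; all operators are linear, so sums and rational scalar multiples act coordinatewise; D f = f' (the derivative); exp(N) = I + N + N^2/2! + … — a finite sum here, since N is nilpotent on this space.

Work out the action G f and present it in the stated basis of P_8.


order-1 term: -20x^4 - 3x^2
order-2 term: 40x^3 + 3x
order-3 term: -40x^2 - 1
order-4 term: 20x
order-5 term: -4
the series for exp(-D) f terminates at order 5
exp(-D) f = 4x^5 - 20x^4 + 41x^3 - 43x^2 + 23x - 19/2

the result is g(x) = 4x^5 - 20x^4 + 41x^3 - 43x^2 + 23x - 19/2


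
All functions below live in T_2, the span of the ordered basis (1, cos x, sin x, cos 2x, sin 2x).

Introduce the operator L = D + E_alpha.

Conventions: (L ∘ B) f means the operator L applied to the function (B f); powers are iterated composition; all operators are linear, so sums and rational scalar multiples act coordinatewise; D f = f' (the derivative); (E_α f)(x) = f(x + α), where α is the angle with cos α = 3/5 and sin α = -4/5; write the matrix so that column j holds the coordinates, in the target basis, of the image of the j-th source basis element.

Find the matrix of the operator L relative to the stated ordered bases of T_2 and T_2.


the matrix is [[1, 0, 0, 0, 0]; [0, 3/5, 1/5, 0, 0]; [0, -1/5, 3/5, 0, 0]; [0, 0, 0, -7/25, 26/25]; [0, 0, 0, -26/25, -7/25]] (rows listed top to bottom)

image of 1: 1
image of cos x: (3/5)cos x - (1/5)sin x
image of sin x: (1/5)cos x + (3/5)sin x
image of cos 2x: -(7/25)cos 2x - (26/25)sin 2x
image of sin 2x: (26/25)cos 2x - (7/25)sin 2x
each image's coordinates form column j of the matrix


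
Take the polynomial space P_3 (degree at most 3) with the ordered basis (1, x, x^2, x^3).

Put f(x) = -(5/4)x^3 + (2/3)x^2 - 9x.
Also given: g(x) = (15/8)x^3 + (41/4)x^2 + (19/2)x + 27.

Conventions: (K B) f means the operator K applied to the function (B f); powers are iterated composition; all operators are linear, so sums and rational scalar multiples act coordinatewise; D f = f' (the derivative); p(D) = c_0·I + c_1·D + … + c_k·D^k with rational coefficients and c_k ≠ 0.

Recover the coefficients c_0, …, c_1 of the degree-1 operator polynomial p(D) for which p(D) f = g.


D^0 f = -(5/4)x^3 + (2/3)x^2 - 9x
D^1 f = -(15/4)x^2 + (4/3)x - 9
matching coefficients of g against c_0 f + c_1 Df + … from the top degree down determines the c_i
solution: c_0 = -3/2, c_1 = -3

c_0 = -3/2, c_1 = -3


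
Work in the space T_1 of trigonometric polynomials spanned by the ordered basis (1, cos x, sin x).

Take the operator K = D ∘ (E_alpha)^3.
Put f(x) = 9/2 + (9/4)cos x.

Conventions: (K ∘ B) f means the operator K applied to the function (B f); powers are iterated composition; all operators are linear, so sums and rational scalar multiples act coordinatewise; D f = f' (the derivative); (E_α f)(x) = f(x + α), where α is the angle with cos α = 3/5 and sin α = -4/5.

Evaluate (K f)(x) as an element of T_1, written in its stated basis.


E_alpha f = 9/2 + (27/20)cos x + (9/5)sin x
E_alpha E_alpha f = 9/2 - (63/100)cos x + (54/25)sin x
E_alpha E_alpha E_alpha f = 9/2 - (1053/500)cos x + (99/125)sin x
D (E_alpha)^3 f = (99/125)cos x + (1053/500)sin x

the image equals g(x) = (99/125)cos x + (1053/500)sin x


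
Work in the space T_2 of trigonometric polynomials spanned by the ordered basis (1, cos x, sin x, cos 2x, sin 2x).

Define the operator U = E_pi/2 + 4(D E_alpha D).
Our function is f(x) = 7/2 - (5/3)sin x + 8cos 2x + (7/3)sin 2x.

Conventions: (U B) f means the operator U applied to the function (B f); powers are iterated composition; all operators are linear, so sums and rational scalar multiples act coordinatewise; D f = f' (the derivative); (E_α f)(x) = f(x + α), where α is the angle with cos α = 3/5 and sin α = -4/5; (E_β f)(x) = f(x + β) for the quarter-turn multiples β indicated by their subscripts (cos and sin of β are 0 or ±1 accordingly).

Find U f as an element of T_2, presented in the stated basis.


E_pi/2 f = 7/2 - (5/3)cos x - 8cos 2x - (7/3)sin 2x
D f = -(5/3)cos x + (14/3)cos 2x - 16sin 2x
E_alpha D f = -cos x - (4/3)sin x + (1054/75)cos 2x + (224/25)sin 2x
D E_alpha D f = -(4/3)cos x + sin x + (448/25)cos 2x - (2108/75)sin 2x
(4(D E_alpha D)) f = -(16/3)cos x + 4sin x + (1792/25)cos 2x - (8432/75)sin 2x
(E_pi/2 + 4(D E_alpha D)) f = 7/2 - 7cos x + 4sin x + (1592/25)cos 2x - (2869/25)sin 2x

the image equals g(x) = 7/2 - 7cos x + 4sin x + (1592/25)cos 2x - (2869/25)sin 2x


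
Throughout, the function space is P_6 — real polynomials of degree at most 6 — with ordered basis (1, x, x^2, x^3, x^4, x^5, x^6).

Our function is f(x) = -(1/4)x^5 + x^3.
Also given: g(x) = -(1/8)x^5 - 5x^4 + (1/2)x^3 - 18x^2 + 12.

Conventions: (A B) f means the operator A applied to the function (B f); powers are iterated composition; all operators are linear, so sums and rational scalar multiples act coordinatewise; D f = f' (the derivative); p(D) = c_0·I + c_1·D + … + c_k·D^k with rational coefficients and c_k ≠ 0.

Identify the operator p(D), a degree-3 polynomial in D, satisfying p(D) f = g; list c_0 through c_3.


D^0 f = -(1/4)x^5 + x^3
D^1 f = -(5/4)x^4 + 3x^2
D^2 f = -5x^3 + 6x
D^3 f = -15x^2 + 6
matching coefficients of g against c_0 f + c_1 Df + … from the top degree down determines the c_i
solution: c_0 = 1/2, c_1 = 4, c_2 = 0, c_3 = 2

c_0 = 1/2, c_1 = 4, c_2 = 0, c_3 = 2


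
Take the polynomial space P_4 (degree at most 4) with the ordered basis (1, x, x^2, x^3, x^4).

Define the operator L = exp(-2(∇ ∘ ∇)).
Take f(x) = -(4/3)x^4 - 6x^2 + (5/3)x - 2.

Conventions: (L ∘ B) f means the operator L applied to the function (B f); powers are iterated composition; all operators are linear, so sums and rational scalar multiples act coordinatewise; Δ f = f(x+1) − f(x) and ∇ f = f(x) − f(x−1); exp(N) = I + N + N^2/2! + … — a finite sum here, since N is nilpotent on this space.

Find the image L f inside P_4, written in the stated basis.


g(x) = -(4/3)x^4 + 26x^2 - (187/3)x - 14/3

order-1 term: 32x^2 - 64x + 184/3
order-2 term: -64
the series for exp(-2(∇ ∘ ∇)) f terminates at order 2
exp(-2(∇ ∘ ∇)) f = -(4/3)x^4 + 26x^2 - (187/3)x - 14/3


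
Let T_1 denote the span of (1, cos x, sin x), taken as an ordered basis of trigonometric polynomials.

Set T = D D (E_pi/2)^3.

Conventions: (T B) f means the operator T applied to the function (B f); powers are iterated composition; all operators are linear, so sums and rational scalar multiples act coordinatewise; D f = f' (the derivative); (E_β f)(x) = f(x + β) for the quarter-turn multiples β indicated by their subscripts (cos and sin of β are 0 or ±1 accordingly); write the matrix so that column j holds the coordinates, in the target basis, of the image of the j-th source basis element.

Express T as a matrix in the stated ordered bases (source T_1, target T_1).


image of 1: 0
image of cos x: -sin x
image of sin x: cos x
each image's coordinates form column j of the matrix

the matrix is [[0, 0, 0]; [0, 0, 1]; [0, -1, 0]] (rows listed top to bottom)


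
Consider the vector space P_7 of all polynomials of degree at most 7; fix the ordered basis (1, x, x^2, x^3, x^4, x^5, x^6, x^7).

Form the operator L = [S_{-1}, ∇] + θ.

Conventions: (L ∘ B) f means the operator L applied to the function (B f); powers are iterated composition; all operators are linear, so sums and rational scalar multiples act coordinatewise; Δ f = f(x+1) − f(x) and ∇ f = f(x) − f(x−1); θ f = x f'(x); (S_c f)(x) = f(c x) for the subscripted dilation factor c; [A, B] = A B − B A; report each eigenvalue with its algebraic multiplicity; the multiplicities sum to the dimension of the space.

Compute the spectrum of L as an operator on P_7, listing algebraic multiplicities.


λ = 0 (multiplicity 1), λ = 1 (multiplicity 1), λ = 2 (multiplicity 1), λ = 3 (multiplicity 1), λ = 4 (multiplicity 1), λ = 5 (multiplicity 1), λ = 6 (multiplicity 1), λ = 7 (multiplicity 1)

image of 1: 0
image of x: x + 2
image of x^2: 2x^2 - 4x
image of x^3: 3x^3 + 6x^2 + 2
image of x^4: 4x^4 - 8x^3 - 8x
image of x^5: 5x^5 + 10x^4 + 20x^2 + 2
image of x^6: 6x^6 - 12x^5 - 40x^3 - 12x
image of x^7: 7x^7 + 14x^6 + 70x^4 + 42x^2 + 2
the matrix is upper triangular; its diagonal is (0, 1, 2, 3, 4, 5, 6, 7)
for a triangular matrix the eigenvalues are the diagonal entries, with algebraic multiplicity their repetition count


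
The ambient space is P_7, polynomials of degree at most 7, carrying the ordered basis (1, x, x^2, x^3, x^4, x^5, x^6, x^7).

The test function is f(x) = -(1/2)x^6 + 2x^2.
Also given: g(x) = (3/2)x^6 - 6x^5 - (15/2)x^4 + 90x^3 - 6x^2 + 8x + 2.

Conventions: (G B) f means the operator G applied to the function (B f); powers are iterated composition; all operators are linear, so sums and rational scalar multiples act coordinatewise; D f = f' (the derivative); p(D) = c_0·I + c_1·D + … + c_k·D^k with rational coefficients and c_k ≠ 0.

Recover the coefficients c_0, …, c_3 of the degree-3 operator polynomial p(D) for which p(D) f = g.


c_0 = -3, c_1 = 2, c_2 = 1/2, c_3 = -3/2

D^0 f = -(1/2)x^6 + 2x^2
D^1 f = -3x^5 + 4x
D^2 f = -15x^4 + 4
D^3 f = -60x^3
matching coefficients of g against c_0 f + c_1 Df + … from the top degree down determines the c_i
solution: c_0 = -3, c_1 = 2, c_2 = 1/2, c_3 = -3/2


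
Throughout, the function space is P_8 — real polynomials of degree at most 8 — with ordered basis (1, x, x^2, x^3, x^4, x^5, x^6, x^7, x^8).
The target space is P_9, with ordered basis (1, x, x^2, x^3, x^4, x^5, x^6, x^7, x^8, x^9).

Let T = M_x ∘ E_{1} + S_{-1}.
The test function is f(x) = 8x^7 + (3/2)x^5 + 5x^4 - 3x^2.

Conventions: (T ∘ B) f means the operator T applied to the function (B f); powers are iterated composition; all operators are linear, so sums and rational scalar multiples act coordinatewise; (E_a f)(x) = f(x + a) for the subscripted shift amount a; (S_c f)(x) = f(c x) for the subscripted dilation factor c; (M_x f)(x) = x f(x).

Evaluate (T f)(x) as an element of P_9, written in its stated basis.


g(x) = 8x^8 + 48x^7 + (339/2)x^6 + 291x^5 + 320x^4 + 210x^3 + (149/2)x^2 + (23/2)x

E_{1} f = 8x^7 + 56x^6 + (339/2)x^5 + (585/2)x^4 + 315x^3 + 210x^2 + (155/2)x + 23/2
M_x E_{1} f = 8x^8 + 56x^7 + (339/2)x^6 + (585/2)x^5 + 315x^4 + 210x^3 + (155/2)x^2 + (23/2)x
S_{-1} f = -8x^7 - (3/2)x^5 + 5x^4 - 3x^2
(M_x ∘ E_{1} + S_{-1}) f = 8x^8 + 48x^7 + (339/2)x^6 + 291x^5 + 320x^4 + 210x^3 + (149/2)x^2 + (23/2)x


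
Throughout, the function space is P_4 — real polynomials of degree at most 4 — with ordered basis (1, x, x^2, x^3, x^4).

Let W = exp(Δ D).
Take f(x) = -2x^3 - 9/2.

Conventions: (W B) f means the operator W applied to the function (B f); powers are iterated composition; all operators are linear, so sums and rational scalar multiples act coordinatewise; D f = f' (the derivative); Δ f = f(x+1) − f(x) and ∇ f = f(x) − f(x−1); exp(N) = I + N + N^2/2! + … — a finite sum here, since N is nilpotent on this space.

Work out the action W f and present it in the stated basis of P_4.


order-1 term: -12x - 6
the series for exp(Δ D) f terminates at order 1
exp(Δ D) f = -2x^3 - 12x - 21/2

the image equals g(x) = -2x^3 - 12x - 21/2


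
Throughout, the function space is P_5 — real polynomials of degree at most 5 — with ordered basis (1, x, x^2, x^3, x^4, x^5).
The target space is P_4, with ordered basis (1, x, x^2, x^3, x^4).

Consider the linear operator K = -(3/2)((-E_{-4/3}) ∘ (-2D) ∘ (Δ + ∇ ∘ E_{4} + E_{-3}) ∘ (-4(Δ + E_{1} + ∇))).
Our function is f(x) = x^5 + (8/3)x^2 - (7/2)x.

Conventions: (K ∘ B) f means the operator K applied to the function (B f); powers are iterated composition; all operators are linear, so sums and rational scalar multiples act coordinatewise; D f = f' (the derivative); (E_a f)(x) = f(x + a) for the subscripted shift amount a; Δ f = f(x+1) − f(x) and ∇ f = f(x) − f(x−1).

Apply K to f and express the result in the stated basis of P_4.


the image equals g(x) = 60x^4 + 160x^3 + 3040x^2 + (269056/9)x - 457582/27

Δ f = 5x^4 + 10x^3 + 10x^2 + (31/3)x + 1/6
E_{1} f = x^5 + 5x^4 + 10x^3 + (38/3)x^2 + (41/6)x + 1/6
∇ f = 5x^4 - 10x^3 + 10x^2 + (1/3)x - 31/6
(Δ + E_{1} + ∇) f = x^5 + 15x^4 + 10x^3 + (98/3)x^2 + (35/2)x - 29/6
(-4(Δ + E_{1} + ∇)) f = -4x^5 - 60x^4 - 40x^3 - (392/3)x^2 - 70x + 58/3
Δ (-4(Δ + E_{1} + ∇)) f = -20x^4 - 280x^3 - 520x^2 - (1924/3)x - 914/3
E_{4} (-4(Δ + E_{1} + ∇)) f = -4x^5 - 140x^4 - 1640x^3 - (26792/3)x^2 - (70546/3)x - 73102/3
∇ E_{4} (-4(Δ + E_{1} + ∇)) f = -20x^4 - 520x^3 - 4120x^2 - (40444/3)x - 48266/3
E_{-3} (-4(Δ + E_{1} + ∇)) f = -4x^5 + 320x^3 - (5792/3)x^2 + 4494x - 11264/3
(Δ + ∇ ∘ E_{4} + E_{-3}) (-4(Δ + E_{1} + ∇)) f = -4x^5 - 40x^4 - 480x^3 - (19712/3)x^2 - (28886/3)x - 20148
D (Δ + ∇ ∘ E_{4} + E_{-3}) (-4(Δ + E_{1} + ∇)) f = -20x^4 - 160x^3 - 1440x^2 - (39424/3)x - 28886/3
(-2D) (Δ + ∇ ∘ E_{4} + E_{-3}) (-4(Δ + E_{1} + ∇)) f = 40x^4 + 320x^3 + 2880x^2 + (78848/3)x + 57772/3
E_{-4/3} (-2D) (Δ + ∇ ∘ E_{4} + E_{-3}) (-4(Δ + E_{1} + ∇)) f = 40x^4 + (320/3)x^3 + (6080/3)x^2 + (538112/27)x - 915164/81
(-E_{-4/3}) (-2D) (Δ + ∇ ∘ E_{4} + E_{-3}) (-4(Δ + E_{1} + ∇)) f = -40x^4 - (320/3)x^3 - (6080/3)x^2 - (538112/27)x + 915164/81
(-(3/2)((-E_{-4/3}) ∘ (-2D) ∘ (Δ + ∇ ∘ E_{4} + E_{-3}) ∘ (-4(Δ + E_{1} + ∇)))) f = 60x^4 + 160x^3 + 3040x^2 + (269056/9)x - 457582/27


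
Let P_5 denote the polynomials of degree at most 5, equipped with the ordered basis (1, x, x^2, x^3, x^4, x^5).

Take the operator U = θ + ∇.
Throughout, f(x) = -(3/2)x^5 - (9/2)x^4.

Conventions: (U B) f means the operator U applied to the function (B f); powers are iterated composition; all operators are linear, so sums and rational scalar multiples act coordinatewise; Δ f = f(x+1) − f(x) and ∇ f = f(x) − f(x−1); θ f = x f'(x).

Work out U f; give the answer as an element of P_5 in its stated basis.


θ f = -(15/2)x^5 - 18x^4
∇ f = -(15/2)x^4 - 3x^3 + 12x^2 - (21/2)x + 3
(θ + ∇) f = -(15/2)x^5 - (51/2)x^4 - 3x^3 + 12x^2 - (21/2)x + 3

the image equals g(x) = -(15/2)x^5 - (51/2)x^4 - 3x^3 + 12x^2 - (21/2)x + 3


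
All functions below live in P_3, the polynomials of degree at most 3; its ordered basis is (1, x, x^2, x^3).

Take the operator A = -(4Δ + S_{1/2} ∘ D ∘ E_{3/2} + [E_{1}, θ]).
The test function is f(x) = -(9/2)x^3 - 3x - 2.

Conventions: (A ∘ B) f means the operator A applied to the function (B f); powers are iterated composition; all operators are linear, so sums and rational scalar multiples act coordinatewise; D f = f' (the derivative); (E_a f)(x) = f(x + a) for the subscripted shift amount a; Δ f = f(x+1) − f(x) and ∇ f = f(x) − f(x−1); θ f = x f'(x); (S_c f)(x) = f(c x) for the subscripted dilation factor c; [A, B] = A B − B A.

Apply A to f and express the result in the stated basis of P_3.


g(x) = (567/8)x^2 + (405/4)x + 639/8

Δ f = -(27/2)x^2 - (27/2)x - 15/2
(4Δ) f = -54x^2 - 54x - 30
E_{3/2} f = -(9/2)x^3 - (81/4)x^2 - (267/8)x - 347/16
D E_{3/2} f = -(27/2)x^2 - (81/2)x - 267/8
S_{1/2} D E_{3/2} f = -(27/8)x^2 - (81/4)x - 267/8
θ f = -(27/2)x^3 - 3x
E_{1} θ f = -(27/2)x^3 - (81/2)x^2 - (87/2)x - 33/2
E_{1} f = -(9/2)x^3 - (27/2)x^2 - (33/2)x - 19/2
θ E_{1} f = -(27/2)x^3 - 27x^2 - (33/2)x
[E_{1}, θ] f = -(27/2)x^2 - 27x - 33/2
(4Δ + S_{1/2} ∘ D ∘ E_{3/2} + [E_{1}, θ]) f = -(567/8)x^2 - (405/4)x - 639/8
(-(4Δ + S_{1/2} ∘ D ∘ E_{3/2} + [E_{1}, θ])) f = (567/8)x^2 + (405/4)x + 639/8


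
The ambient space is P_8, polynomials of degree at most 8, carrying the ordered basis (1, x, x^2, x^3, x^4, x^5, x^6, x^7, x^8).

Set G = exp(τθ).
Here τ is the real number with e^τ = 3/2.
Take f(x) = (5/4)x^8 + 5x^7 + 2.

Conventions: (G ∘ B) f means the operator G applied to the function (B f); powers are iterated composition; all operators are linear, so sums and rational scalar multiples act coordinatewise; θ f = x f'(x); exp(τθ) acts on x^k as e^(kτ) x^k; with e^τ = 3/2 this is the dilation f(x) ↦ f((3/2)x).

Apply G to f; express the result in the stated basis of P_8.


exp(τθ) x^k = e^(kτ) x^k; with e^τ = 3/2 this sends x^k to (3/2)^k x^k
x^7 ↦ 2187/128 x^7
x^8 ↦ 6561/256 x^8
applying this coordinatewise to f: exp(τθ) f = (32805/1024)x^8 + (10935/128)x^7 + 2

the image equals g(x) = (32805/1024)x^8 + (10935/128)x^7 + 2


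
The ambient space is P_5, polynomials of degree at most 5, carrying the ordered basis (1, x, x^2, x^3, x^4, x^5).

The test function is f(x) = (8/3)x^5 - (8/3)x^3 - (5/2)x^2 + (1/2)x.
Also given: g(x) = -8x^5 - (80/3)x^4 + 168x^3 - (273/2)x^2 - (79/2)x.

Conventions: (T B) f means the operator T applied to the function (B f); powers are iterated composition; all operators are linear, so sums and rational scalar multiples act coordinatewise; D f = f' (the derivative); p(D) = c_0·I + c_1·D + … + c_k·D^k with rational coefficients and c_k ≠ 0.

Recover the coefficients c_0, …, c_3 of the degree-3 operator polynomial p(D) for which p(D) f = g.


p(D) = -3·I − 2·D + 3·D^2 − D^3, i.e. c_0 = -3, c_1 = -2, c_2 = 3, c_3 = -1

D^0 f = (8/3)x^5 - (8/3)x^3 - (5/2)x^2 + (1/2)x
D^1 f = (40/3)x^4 - 8x^2 - 5x + 1/2
D^2 f = (160/3)x^3 - 16x - 5
D^3 f = 160x^2 - 16
matching coefficients of g against c_0 f + c_1 Df + … from the top degree down determines the c_i
solution: c_0 = -3, c_1 = -2, c_2 = 3, c_3 = -1


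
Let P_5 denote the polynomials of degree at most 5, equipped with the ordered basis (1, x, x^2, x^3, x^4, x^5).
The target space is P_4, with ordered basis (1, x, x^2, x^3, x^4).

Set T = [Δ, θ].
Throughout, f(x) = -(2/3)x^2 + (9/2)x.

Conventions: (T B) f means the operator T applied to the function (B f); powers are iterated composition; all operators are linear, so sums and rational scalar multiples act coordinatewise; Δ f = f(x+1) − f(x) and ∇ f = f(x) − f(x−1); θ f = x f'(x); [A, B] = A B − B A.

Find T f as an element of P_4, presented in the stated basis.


θ f = -(4/3)x^2 + (9/2)x
Δ θ f = -(8/3)x + 19/6
Δ f = -(4/3)x + 23/6
θ Δ f = -(4/3)x
[Δ, θ] f = -(4/3)x + 19/6

the result is g(x) = -(4/3)x + 19/6


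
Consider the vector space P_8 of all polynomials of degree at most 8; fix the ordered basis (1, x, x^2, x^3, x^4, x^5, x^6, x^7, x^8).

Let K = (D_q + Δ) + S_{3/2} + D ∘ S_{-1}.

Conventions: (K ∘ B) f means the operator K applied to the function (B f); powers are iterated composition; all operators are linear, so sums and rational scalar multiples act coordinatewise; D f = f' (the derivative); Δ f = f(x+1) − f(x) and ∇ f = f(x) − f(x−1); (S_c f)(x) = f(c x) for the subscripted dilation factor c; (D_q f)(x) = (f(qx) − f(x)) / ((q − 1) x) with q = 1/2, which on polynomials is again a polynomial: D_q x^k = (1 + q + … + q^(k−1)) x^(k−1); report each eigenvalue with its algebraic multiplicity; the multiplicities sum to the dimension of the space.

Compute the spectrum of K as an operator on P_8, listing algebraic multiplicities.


image of 1: 1
image of x: (3/2)x + 1
image of x^2: (9/4)x^2 + (11/2)x + 1
image of x^3: (27/8)x^3 + (7/4)x^2 + 3x + 1
image of x^4: (81/16)x^4 + (79/8)x^3 + 6x^2 + 4x + 1
image of x^5: (243/32)x^5 + (31/16)x^4 + 10x^3 + 10x^2 + 5x + 1
image of x^6: (729/64)x^6 + (447/32)x^5 + 15x^4 + 20x^3 + 15x^2 + 6x + 1
image of x^7: (2187/128)x^7 + (127/64)x^6 + 21x^5 + 35x^4 + 35x^3 + 21x^2 + 7x + 1
image of x^8: (6561/256)x^8 + (2303/128)x^7 + 28x^6 + 56x^5 + 70x^4 + 56x^3 + 28x^2 + 8x + 1
the matrix is upper triangular; its diagonal is (1, 3/2, 9/4, 27/8, 81/16, 243/32, 729/64, 2187/128, 6561/256)
for a triangular matrix the eigenvalues are the diagonal entries, with algebraic multiplicity their repetition count

λ = 1 (multiplicity 1), λ = 3/2 (multiplicity 1), λ = 9/4 (multiplicity 1), λ = 27/8 (multiplicity 1), λ = 81/16 (multiplicity 1), λ = 243/32 (multiplicity 1), λ = 729/64 (multiplicity 1), λ = 2187/128 (multiplicity 1), λ = 6561/256 (multiplicity 1)


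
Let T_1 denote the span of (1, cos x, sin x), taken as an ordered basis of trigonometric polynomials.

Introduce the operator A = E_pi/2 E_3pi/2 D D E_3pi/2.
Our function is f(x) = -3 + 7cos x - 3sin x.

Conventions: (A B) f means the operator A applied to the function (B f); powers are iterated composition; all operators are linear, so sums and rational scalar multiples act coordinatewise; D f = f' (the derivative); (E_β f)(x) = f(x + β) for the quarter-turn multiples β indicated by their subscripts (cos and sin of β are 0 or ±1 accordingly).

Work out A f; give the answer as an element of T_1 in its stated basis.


E_3pi/2 f = -3 + 3cos x + 7sin x
D E_3pi/2 f = 7cos x - 3sin x
D D E_3pi/2 f = -3cos x - 7sin x
E_3pi/2 D D E_3pi/2 f = 7cos x - 3sin x
E_pi/2 (E_3pi/2 D D) E_3pi/2 f = -3cos x - 7sin x

the image equals g(x) = -3cos x - 7sin x


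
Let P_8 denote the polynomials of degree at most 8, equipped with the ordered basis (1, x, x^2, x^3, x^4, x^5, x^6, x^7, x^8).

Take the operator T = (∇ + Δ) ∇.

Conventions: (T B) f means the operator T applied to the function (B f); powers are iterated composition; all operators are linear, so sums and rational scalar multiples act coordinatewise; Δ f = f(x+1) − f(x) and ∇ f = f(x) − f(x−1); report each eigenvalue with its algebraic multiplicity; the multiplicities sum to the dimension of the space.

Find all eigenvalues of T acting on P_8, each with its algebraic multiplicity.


λ = 0 (multiplicity 9)

image of 1: 0
image of x: 0
image of x^2: 4
image of x^3: 12x - 6
image of x^4: 24x^2 - 24x + 16
image of x^5: 40x^3 - 60x^2 + 80x - 30
image of x^6: 60x^4 - 120x^3 + 240x^2 - 180x + 64
image of x^7: 84x^5 - 210x^4 + 560x^3 - 630x^2 + 448x - 126
image of x^8: 112x^6 - 336x^5 + 1120x^4 - 1680x^3 + 1792x^2 - 1008x + 256
the matrix is upper triangular; its diagonal is (0, 0, 0, 0, 0, 0, 0, 0, 0)
for a triangular matrix the eigenvalues are the diagonal entries, with algebraic multiplicity their repetition count


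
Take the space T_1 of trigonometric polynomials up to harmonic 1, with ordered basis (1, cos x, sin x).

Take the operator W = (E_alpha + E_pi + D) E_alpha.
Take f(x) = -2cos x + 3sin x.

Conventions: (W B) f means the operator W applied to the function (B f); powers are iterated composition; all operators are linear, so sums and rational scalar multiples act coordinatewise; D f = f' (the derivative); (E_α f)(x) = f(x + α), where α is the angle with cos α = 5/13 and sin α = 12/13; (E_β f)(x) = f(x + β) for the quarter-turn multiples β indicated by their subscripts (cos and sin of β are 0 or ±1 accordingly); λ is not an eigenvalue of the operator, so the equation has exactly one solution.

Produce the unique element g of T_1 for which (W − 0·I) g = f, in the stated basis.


write g with unknown coordinates in the stated basis and equate coefficients in (W − 0·I) g = f
solving from the highest basis element down gives g = (593/689)cos x - (1078/689)sin x
check: W g = -2cos x + 3sin x
so W g − 0·g = -2cos x + 3sin x = f ✓

the result is g(x) = (593/689)cos x - (1078/689)sin x


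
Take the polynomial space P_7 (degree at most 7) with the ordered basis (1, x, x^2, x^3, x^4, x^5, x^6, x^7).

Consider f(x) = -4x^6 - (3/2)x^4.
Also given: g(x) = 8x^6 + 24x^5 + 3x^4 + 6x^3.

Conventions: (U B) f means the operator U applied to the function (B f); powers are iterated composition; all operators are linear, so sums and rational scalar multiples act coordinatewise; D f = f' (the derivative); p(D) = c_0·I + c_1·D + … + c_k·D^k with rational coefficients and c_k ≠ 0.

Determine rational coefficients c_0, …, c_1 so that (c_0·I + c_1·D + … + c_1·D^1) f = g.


D^0 f = -4x^6 - (3/2)x^4
D^1 f = -24x^5 - 6x^3
matching coefficients of g against c_0 f + c_1 Df + … from the top degree down determines the c_i
solution: c_0 = -2, c_1 = -1

c_0 = -2, c_1 = -1


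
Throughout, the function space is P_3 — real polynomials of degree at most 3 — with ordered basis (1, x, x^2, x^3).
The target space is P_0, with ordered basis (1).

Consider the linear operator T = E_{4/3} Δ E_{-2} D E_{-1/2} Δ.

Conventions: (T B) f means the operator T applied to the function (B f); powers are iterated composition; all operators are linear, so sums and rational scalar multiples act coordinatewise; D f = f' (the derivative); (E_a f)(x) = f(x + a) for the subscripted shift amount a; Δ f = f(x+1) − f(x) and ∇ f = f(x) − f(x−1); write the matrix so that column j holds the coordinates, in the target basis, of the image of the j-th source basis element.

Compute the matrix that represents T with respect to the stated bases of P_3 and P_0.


image of 1: 0
image of x: 0
image of x^2: 0
image of x^3: 6
each image's coordinates form column j of the matrix

the matrix is [[0, 0, 0, 6]] (rows listed top to bottom)


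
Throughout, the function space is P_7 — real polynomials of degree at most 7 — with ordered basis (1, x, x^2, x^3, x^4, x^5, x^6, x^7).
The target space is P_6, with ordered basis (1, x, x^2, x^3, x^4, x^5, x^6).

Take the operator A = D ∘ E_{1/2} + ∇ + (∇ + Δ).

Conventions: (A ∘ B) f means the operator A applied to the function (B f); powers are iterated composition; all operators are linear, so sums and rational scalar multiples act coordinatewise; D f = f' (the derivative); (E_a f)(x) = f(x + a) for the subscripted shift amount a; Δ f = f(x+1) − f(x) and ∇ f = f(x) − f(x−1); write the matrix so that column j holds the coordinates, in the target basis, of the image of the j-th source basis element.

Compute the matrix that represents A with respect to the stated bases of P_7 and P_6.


the matrix is [[0, 4, 0, 15/4, -1/2, 53/16, -13/16, 199/64]; [0, 0, 8, 0, 15, -5/2, 159/8, -91/16]; [0, 0, 0, 12, 0, 75/2, -15/2, 1113/16]; [0, 0, 0, 0, 16, 0, 75, -35/2]; [0, 0, 0, 0, 0, 20, 0, 525/4]; [0, 0, 0, 0, 0, 0, 24, 0]; [0, 0, 0, 0, 0, 0, 0, 28]] (rows listed top to bottom)

image of 1: 0
image of x: 4
image of x^2: 8x
image of x^3: 12x^2 + 15/4
image of x^4: 16x^3 + 15x - 1/2
image of x^5: 20x^4 + (75/2)x^2 - (5/2)x + 53/16
image of x^6: 24x^5 + 75x^3 - (15/2)x^2 + (159/8)x - 13/16
image of x^7: 28x^6 + (525/4)x^4 - (35/2)x^3 + (1113/16)x^2 - (91/16)x + 199/64
each image's coordinates form column j of the matrix


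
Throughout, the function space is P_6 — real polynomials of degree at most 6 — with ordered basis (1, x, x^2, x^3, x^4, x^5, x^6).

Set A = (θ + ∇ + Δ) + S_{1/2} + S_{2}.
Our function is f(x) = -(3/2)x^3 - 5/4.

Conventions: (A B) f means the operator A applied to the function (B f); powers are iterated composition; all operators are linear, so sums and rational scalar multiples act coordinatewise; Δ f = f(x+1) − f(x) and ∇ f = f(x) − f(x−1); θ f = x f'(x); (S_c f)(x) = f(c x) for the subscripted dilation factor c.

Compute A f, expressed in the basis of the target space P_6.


the image equals g(x) = -(267/16)x^3 - 9x^2 - 11/2

θ f = -(9/2)x^3
∇ f = -(9/2)x^2 + (9/2)x - 3/2
Δ f = -(9/2)x^2 - (9/2)x - 3/2
(θ + ∇ + Δ) f = -(9/2)x^3 - 9x^2 - 3
S_{1/2} f = -(3/16)x^3 - 5/4
S_{2} f = -12x^3 - 5/4
((θ + ∇ + Δ) + S_{1/2} + S_{2}) f = -(267/16)x^3 - 9x^2 - 11/2


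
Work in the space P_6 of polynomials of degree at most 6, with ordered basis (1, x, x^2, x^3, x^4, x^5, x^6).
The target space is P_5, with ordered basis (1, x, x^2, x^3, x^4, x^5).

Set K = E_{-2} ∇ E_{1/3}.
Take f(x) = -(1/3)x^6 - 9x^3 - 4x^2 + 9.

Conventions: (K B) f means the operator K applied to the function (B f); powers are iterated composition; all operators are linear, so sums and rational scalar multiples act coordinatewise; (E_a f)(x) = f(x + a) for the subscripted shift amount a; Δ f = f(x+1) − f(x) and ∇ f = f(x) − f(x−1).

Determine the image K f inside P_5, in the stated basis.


the result is g(x) = -2x^5 + (65/3)x^4 - (860/9)x^3 + (5056/27)x^2 - (10933/81)x + 256/243

E_{1/3} f = -(1/3)x^6 - (2/3)x^5 - (5/9)x^4 - (749/81)x^3 - (1058/81)x^2 - (1379/243)x + 17981/2187
∇ E_{1/3} f = -2x^5 + (5/3)x^4 - (20/9)x^3 - (704/27)x^2 + (59/81)x - 398/243
E_{-2} ∇ E_{1/3} f = -2x^5 + (65/3)x^4 - (860/9)x^3 + (5056/27)x^2 - (10933/81)x + 256/243


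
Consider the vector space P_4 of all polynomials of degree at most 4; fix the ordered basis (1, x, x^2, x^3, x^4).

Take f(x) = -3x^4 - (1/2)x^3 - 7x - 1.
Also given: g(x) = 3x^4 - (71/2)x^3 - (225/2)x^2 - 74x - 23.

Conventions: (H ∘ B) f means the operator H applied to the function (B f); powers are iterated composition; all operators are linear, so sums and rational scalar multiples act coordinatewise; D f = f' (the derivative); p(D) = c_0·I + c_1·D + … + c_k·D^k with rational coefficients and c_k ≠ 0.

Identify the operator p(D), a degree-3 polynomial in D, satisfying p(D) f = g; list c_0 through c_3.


c_0 = -1, c_1 = 3, c_2 = 3, c_3 = 1

D^0 f = -3x^4 - (1/2)x^3 - 7x - 1
D^1 f = -12x^3 - (3/2)x^2 - 7
D^2 f = -36x^2 - 3x
D^3 f = -72x - 3
matching coefficients of g against c_0 f + c_1 Df + … from the top degree down determines the c_i
solution: c_0 = -1, c_1 = 3, c_2 = 3, c_3 = 1


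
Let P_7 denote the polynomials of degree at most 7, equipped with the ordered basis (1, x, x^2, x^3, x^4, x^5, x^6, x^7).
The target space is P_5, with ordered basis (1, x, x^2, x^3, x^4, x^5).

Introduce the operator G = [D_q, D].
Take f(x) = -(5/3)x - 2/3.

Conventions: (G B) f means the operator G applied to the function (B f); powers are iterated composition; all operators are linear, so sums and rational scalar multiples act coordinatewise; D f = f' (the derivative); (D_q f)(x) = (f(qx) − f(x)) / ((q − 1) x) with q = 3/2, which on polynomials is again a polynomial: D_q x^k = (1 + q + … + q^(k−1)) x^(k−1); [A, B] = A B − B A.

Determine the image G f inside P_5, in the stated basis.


the image equals g(x) = 0

D f = -5/3
D_q D f = 0
D_q f = -5/3
D D_q f = 0
[D_q, D] f = 0


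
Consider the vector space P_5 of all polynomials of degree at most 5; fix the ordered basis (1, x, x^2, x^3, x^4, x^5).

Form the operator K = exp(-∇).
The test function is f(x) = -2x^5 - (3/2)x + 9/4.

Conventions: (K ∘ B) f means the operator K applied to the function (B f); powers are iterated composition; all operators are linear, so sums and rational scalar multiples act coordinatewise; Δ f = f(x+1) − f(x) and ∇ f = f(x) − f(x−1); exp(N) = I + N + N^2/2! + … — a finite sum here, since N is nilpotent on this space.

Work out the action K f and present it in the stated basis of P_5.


the result is g(x) = -2x^5 + 10x^4 - 40x^3 + 100x^2 - (303/2)x + 431/4

order-1 term: 10x^4 - 20x^3 + 20x^2 - 10x + 7/2
order-2 term: -20x^3 + 60x^2 - 70x + 30
order-3 term: 20x^2 - 60x + 50
order-4 term: -10x + 20
order-5 term: 2
the series for exp(-∇) f terminates at order 5
exp(-∇) f = -2x^5 + 10x^4 - 40x^3 + 100x^2 - (303/2)x + 431/4


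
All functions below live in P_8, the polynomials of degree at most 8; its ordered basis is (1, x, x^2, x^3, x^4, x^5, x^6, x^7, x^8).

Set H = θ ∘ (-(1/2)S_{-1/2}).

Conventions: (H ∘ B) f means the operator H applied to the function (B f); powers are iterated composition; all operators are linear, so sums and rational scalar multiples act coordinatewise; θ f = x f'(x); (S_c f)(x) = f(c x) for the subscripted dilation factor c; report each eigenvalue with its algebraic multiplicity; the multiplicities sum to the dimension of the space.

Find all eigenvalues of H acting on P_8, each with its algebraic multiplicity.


image of 1: 0
image of x: (1/4)x
image of x^2: -(1/4)x^2
image of x^3: (3/16)x^3
image of x^4: -(1/8)x^4
image of x^5: (5/64)x^5
image of x^6: -(3/64)x^6
image of x^7: (7/256)x^7
image of x^8: -(1/64)x^8
the matrix is upper triangular; its diagonal is (0, 1/4, -1/4, 3/16, -1/8, 5/64, -3/64, 7/256, -1/64)
for a triangular matrix the eigenvalues are the diagonal entries, with algebraic multiplicity their repetition count

λ = -1/4 (multiplicity 1), λ = -1/8 (multiplicity 1), λ = -3/64 (multiplicity 1), λ = -1/64 (multiplicity 1), λ = 0 (multiplicity 1), λ = 7/256 (multiplicity 1), λ = 5/64 (multiplicity 1), λ = 3/16 (multiplicity 1), λ = 1/4 (multiplicity 1)


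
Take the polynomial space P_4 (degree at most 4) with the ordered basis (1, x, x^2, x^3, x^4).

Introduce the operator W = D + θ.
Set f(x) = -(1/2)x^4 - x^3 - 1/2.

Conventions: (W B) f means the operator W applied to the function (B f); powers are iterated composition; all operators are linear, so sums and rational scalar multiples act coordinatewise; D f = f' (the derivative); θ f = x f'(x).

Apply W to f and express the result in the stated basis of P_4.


the image equals g(x) = -2x^4 - 5x^3 - 3x^2

D f = -2x^3 - 3x^2
θ f = -2x^4 - 3x^3
(D + θ) f = -2x^4 - 5x^3 - 3x^2


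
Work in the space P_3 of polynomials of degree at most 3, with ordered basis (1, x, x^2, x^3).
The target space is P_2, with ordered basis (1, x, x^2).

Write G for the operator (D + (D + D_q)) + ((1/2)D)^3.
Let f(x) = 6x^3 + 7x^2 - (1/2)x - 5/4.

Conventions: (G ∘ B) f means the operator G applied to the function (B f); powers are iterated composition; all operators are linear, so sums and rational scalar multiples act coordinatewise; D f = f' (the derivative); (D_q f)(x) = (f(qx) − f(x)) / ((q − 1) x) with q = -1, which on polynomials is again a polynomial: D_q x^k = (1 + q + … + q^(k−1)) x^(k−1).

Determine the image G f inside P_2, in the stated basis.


D f = 18x^2 + 14x - 1/2
D f = 18x^2 + 14x - 1/2
D_q f = 6x^2 - 1/2
(D + D_q) f = 24x^2 + 14x - 1
(D + (D + D_q)) f = 42x^2 + 28x - 3/2
D f = 18x^2 + 14x - 1/2
((1/2)D) f = 9x^2 + 7x - 1/4
D ((1/2)D) f = 18x + 7
((1/2)D) ((1/2)D) f = 9x + 7/2
D ((1/2)D) ((1/2)D) f = 9
((1/2)D) ((1/2)D) ((1/2)D) f = 9/2
((D + (D + D_q)) + ((1/2)D)^3) f = 42x^2 + 28x + 3

the image equals g(x) = 42x^2 + 28x + 3


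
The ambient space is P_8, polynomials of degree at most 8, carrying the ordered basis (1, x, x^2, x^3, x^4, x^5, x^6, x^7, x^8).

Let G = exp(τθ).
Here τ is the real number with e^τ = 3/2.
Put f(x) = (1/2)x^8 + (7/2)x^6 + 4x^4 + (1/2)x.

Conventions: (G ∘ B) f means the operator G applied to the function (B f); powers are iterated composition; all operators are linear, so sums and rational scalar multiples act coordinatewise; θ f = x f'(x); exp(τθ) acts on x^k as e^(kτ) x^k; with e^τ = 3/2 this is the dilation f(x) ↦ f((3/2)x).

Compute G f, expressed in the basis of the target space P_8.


exp(τθ) x^k = e^(kτ) x^k; with e^τ = 3/2 this sends x^k to (3/2)^k x^k
x ↦ 3/2 x
x^4 ↦ 81/16 x^4
x^6 ↦ 729/64 x^6
x^8 ↦ 6561/256 x^8
applying this coordinatewise to f: exp(τθ) f = (6561/512)x^8 + (5103/128)x^6 + (81/4)x^4 + (3/4)x

g(x) = (6561/512)x^8 + (5103/128)x^6 + (81/4)x^4 + (3/4)x


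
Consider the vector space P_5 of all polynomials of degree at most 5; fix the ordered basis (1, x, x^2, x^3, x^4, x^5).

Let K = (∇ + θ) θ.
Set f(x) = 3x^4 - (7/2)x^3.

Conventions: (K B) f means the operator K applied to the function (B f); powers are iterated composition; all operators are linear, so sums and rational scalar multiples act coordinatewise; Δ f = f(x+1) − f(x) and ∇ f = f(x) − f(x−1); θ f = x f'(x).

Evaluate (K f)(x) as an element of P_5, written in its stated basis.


the image equals g(x) = 48x^4 + (33/2)x^3 - (207/2)x^2 + (159/2)x - 45/2

θ f = 12x^4 - (21/2)x^3
∇ θ f = 48x^3 - (207/2)x^2 + (159/2)x - 45/2
θ θ f = 48x^4 - (63/2)x^3
(∇ + θ) θ f = 48x^4 + (33/2)x^3 - (207/2)x^2 + (159/2)x - 45/2
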